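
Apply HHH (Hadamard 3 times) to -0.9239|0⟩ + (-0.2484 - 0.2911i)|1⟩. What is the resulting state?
(-0.8289 - 0.2058i)|0⟩ + (-0.4777 + 0.2058i)|1⟩

H² = I, so H^3 = H: a single Hadamard. With (a, b) = (-0.9239, (-0.2484 - 0.2911i)), H gives ((a + b)/√2, (a − b)/√2) = ((-0.8289 - 0.2058i), (-0.4777 + 0.2058i)).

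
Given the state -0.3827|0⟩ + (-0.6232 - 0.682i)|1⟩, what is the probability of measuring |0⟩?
0.1465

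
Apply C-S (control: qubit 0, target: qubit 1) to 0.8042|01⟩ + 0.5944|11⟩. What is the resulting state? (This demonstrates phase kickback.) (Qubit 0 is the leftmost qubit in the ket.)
0.8042|01⟩ + 0.5944i|11⟩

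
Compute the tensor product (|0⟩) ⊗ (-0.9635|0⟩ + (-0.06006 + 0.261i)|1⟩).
-0.9635|00⟩ + (-0.06006 + 0.261i)|01⟩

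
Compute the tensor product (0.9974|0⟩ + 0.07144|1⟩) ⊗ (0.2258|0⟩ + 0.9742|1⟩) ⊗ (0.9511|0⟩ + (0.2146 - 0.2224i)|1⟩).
0.2142|000⟩ + (0.04833 - 0.05009i)|001⟩ + 0.9242|010⟩ + (0.2085 - 0.2161i)|011⟩ + 0.01534|100⟩ + (0.003462 - 0.003588i)|101⟩ + 0.06619|110⟩ + (0.01494 - 0.01548i)|111⟩

amp(|b₁b₂…⟩) = product of the factor amplitudes for bits b₁, b₂, …; only kets whose every factor amplitude is nonzero survive.
|000⟩: (0.9974)(0.2258)(0.9511) = 0.2142
|001⟩: (0.9974)(0.2258)(0.2146 - 0.2224i) = (0.04833 - 0.05009i)
|010⟩: (0.9974)(0.9742)(0.9511) = 0.9242
|011⟩: (0.9974)(0.9742)(0.2146 - 0.2224i) = (0.2085 - 0.2161i)
|100⟩: (0.07144)(0.2258)(0.9511) = 0.01534
|101⟩: (0.07144)(0.2258)(0.2146 - 0.2224i) = (0.003462 - 0.003588i)
|110⟩: (0.07144)(0.9742)(0.9511) = 0.06619
|111⟩: (0.07144)(0.9742)(0.2146 - 0.2224i) = (0.01494 - 0.01548i)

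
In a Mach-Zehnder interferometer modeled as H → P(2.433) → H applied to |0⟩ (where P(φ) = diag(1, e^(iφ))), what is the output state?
(0.1204 + 0.3254i)|0⟩ + (0.8796 - 0.3254i)|1⟩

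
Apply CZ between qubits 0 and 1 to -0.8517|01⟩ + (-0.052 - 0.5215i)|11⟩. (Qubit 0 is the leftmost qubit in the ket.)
-0.8517|01⟩ + (0.052 + 0.5215i)|11⟩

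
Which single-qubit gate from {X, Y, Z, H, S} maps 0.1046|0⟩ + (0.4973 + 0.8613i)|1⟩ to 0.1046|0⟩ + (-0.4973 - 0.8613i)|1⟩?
Z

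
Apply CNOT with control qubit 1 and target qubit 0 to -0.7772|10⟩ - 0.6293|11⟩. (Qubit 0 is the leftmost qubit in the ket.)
-0.6293|01⟩ - 0.7772|10⟩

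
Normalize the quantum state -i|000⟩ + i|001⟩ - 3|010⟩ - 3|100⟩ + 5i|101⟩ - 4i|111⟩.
-0.128i|000⟩ + 0.128i|001⟩ - 0.3841|010⟩ - 0.3841|100⟩ + 0.6402i|101⟩ - 0.5121i|111⟩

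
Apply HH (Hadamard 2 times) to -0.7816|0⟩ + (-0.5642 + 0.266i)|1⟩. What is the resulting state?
-0.7816|0⟩ + (-0.5642 + 0.266i)|1⟩

H² = I, so an even number of Hadamards cancels: H^2 = I and the state is unchanged.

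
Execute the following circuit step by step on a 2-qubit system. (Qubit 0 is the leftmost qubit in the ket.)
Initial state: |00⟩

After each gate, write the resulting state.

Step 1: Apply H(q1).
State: 1/√2|00⟩ + 1/√2|01⟩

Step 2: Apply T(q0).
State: 1/√2|00⟩ + 1/√2|01⟩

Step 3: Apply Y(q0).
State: (1/√2)i|10⟩ + (1/√2)i|11⟩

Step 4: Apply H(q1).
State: i|10⟩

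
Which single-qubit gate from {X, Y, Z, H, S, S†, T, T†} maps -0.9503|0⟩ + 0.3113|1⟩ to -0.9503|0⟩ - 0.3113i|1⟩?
S†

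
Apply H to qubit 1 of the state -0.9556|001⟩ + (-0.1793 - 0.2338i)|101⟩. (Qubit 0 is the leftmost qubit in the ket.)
-0.6757|001⟩ - 0.6757|011⟩ + (-0.1268 - 0.1653i)|101⟩ + (-0.1268 - 0.1653i)|111⟩

H on qubit 1 mixes each pair of kets that differ only in qubit 1: amplitudes (a, b) of (|…0…⟩, |…1…⟩) become ((a + b)/√2, (a − b)/√2). Kets absent from the input have amplitude 0.
(|001⟩, |011⟩): (a, b) = (-0.9556, 0) → (-0.6757, -0.6757)
(|101⟩, |111⟩): (a, b) = ((-0.1793 - 0.2338i), 0) → ((-0.1268 - 0.1653i), (-0.1268 - 0.1653i))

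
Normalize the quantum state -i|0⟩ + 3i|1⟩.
-0.3162i|0⟩ + 0.9487i|1⟩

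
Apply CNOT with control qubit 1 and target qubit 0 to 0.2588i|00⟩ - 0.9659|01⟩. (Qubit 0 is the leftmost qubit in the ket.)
0.2588i|00⟩ - 0.9659|11⟩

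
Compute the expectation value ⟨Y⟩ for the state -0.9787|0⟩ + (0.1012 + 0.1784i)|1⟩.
-0.3492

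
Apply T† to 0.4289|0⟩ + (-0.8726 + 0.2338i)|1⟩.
0.4289|0⟩ + (-0.4517 + 0.7823i)|1⟩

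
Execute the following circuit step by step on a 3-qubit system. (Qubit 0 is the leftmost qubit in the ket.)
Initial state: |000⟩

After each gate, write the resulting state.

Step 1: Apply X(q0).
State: |100⟩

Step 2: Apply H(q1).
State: 1/√2|100⟩ + 1/√2|110⟩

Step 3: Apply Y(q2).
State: (1/√2)i|101⟩ + (1/√2)i|111⟩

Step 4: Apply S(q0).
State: -1/√2|101⟩ - 1/√2|111⟩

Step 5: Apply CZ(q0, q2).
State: 1/√2|101⟩ + 1/√2|111⟩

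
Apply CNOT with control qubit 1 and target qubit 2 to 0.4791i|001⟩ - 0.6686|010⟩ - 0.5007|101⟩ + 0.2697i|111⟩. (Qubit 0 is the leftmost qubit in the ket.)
0.4791i|001⟩ - 0.6686|011⟩ - 0.5007|101⟩ + 0.2697i|110⟩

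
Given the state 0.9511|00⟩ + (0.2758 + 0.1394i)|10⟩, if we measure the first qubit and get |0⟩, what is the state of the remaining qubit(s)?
|0⟩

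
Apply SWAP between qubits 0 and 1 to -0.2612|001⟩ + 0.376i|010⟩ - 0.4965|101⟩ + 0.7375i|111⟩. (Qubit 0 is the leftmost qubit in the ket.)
-0.2612|001⟩ - 0.4965|011⟩ + 0.376i|100⟩ + 0.7375i|111⟩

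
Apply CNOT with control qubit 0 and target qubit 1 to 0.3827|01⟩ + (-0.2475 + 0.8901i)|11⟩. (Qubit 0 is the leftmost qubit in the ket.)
0.3827|01⟩ + (-0.2475 + 0.8901i)|10⟩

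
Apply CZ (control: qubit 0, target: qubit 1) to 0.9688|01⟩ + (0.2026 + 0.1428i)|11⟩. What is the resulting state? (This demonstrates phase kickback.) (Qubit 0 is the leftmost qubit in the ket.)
0.9688|01⟩ + (-0.2026 - 0.1428i)|11⟩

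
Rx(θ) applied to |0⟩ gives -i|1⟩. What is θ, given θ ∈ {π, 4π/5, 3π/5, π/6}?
π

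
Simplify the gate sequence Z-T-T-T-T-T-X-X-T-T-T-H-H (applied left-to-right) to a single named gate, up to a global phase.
Z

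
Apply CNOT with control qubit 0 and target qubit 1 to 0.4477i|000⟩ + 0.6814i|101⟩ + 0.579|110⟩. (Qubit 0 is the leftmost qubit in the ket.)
0.4477i|000⟩ + 0.579|100⟩ + 0.6814i|111⟩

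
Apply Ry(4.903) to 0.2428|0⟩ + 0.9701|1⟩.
-0.8048|0⟩ - 0.5936|1⟩

Ry(4.903) = [[cos(θ/2), −sin(θ/2)], [sin(θ/2), cos(θ/2)]]; θ = 4.903, cos(θ/2) ≈ -0.771187, sin(θ/2) ≈ 0.636609.
With a = amp(|0⟩) = 0.2428 and b = amp(|1⟩) = 0.9701:
new amp(|0⟩) = (-0.771187)·a + (-0.636609)·b = -0.8048
new amp(|1⟩) = (0.636609)·a + (-0.771187)·b = -0.5936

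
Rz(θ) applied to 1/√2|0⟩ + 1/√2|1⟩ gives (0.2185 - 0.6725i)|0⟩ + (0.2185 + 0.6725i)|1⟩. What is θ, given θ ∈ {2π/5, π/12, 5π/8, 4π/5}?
4π/5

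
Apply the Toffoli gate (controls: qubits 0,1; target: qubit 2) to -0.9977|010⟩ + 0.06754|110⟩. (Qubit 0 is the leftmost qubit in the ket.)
-0.9977|010⟩ + 0.06754|111⟩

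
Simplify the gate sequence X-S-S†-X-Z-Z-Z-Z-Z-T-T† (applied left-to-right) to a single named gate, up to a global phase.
Z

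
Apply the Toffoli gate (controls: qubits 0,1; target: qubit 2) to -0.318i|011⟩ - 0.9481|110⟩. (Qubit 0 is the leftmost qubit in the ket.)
-0.318i|011⟩ - 0.9481|111⟩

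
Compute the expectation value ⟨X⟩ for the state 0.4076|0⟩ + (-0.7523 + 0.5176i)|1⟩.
-0.6133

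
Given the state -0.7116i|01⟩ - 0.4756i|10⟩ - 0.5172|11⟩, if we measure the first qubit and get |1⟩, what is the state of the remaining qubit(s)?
-0.6769i|0⟩ - 0.7361|1⟩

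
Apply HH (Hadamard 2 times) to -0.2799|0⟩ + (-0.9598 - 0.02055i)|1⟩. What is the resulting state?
-0.2799|0⟩ + (-0.9598 - 0.02055i)|1⟩

H² = I, so an even number of Hadamards cancels: H^2 = I and the state is unchanged.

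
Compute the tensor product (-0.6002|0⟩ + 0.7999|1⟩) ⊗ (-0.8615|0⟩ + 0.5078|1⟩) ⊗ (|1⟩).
0.5171|001⟩ - 0.3048|011⟩ - 0.6891|101⟩ + 0.4062|111⟩

amp(|b₁b₂…⟩) = product of the factor amplitudes for bits b₁, b₂, …; only kets whose every factor amplitude is nonzero survive.
|001⟩: (-0.6002)(-0.8615)(1) = 0.5171
|011⟩: (-0.6002)(0.5078)(1) = -0.3048
|101⟩: (0.7999)(-0.8615)(1) = -0.6891
|111⟩: (0.7999)(0.5078)(1) = 0.4062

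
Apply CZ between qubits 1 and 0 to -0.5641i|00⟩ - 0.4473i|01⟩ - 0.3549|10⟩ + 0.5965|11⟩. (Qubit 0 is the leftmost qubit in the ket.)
-0.5641i|00⟩ - 0.4473i|01⟩ - 0.3549|10⟩ - 0.5965|11⟩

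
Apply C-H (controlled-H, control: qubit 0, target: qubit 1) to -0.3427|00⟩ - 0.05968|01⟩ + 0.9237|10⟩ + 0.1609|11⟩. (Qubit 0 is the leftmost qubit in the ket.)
-0.3427|00⟩ - 0.05968|01⟩ + 0.7669|10⟩ + 0.5394|11⟩

C-H leaves the control-|0⟩ kets |00⟩, |01⟩ unchanged and applies H to qubit 1 on the control-|1⟩ pair (|10⟩, |11⟩).
H = [[1/√2, 1/√2], [1/√2, -1/√2]].
With a = amp(|10⟩) = 0.9237 and b = amp(|11⟩) = 0.1609:
new amp(|10⟩) = (1/√2)·a + (1/√2)·b = 0.7669
new amp(|11⟩) = (1/√2)·a + (-1/√2)·b = 0.5394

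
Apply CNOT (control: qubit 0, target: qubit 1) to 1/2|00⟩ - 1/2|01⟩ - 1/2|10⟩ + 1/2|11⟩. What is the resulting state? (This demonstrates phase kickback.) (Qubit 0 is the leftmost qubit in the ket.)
1/2|00⟩ - 1/2|01⟩ + 1/2|10⟩ - 1/2|11⟩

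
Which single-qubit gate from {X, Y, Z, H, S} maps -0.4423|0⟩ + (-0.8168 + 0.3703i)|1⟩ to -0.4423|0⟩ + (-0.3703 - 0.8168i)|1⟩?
S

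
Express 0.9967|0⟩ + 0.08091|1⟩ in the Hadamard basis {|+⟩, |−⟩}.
0.762|+⟩ + 0.6476|−⟩

With |ψ⟩ = α|0⟩ + β|1⟩, the Hadamard-basis coefficients are ⟨+|ψ⟩ = (α + β)/√2 and ⟨−|ψ⟩ = (α − β)/√2.
Here α = 0.9967, β = 0.08091: (α + β)/√2 = 0.762, (α − β)/√2 = 0.6476.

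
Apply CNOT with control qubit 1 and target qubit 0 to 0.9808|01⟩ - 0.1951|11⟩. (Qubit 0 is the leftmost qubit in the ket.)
-0.1951|01⟩ + 0.9808|11⟩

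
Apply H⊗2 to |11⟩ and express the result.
1/2|00⟩ - 1/2|01⟩ - 1/2|10⟩ + 1/2|11⟩

H⊗2 gives amp(|y⟩) = (1/2) Σ_x (−1)^(x·y) amp(|x⟩), where x·y is the number of positions in which both x and y have a 1.
|00⟩: (1)/2 = 1/2
|01⟩: (-1)/2 = -1/2
|10⟩: (-1)/2 = -1/2
|11⟩: (1)/2 = 1/2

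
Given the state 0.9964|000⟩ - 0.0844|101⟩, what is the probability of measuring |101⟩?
0.007123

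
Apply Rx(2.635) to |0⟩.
0.2506|0⟩ - 0.9681i|1⟩

Rx(2.635) = [[cos(θ/2), −i·sin(θ/2)], [−i·sin(θ/2), cos(θ/2)]]; θ = 2.635, cos(θ/2) ≈ 0.250596, sin(θ/2) ≈ 0.968092.
With a = amp(|0⟩) = 1 and b = amp(|1⟩) = 0:
new amp(|0⟩) = (0.250596)·a + (-0.968092i)·b = 0.2506
new amp(|1⟩) = (-0.968092i)·a + (0.250596)·b = -0.9681i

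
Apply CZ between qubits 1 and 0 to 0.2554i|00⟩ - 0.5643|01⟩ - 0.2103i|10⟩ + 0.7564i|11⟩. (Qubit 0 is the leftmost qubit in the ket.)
0.2554i|00⟩ - 0.5643|01⟩ - 0.2103i|10⟩ - 0.7564i|11⟩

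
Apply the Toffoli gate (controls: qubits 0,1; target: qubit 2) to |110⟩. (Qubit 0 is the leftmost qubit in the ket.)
|111⟩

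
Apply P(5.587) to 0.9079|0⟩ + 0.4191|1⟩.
0.9079|0⟩ + (0.3216 - 0.2688i)|1⟩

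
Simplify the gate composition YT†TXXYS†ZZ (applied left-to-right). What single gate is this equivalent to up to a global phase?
S†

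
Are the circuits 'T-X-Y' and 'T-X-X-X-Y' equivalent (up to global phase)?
Yes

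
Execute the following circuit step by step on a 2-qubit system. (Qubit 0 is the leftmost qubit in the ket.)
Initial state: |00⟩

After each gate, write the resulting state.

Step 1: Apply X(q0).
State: |10⟩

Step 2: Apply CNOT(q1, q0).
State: |10⟩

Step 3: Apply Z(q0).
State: -|10⟩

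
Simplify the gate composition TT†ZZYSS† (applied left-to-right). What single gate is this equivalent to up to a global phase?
Y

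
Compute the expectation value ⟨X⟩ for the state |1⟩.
0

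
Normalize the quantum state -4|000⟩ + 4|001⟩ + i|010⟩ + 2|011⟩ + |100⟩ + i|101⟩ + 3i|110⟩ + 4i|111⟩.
-1/2|000⟩ + 1/2|001⟩ + 0.125i|010⟩ + 0.25|011⟩ + 0.125|100⟩ + 0.125i|101⟩ + 0.375i|110⟩ + (1/2)i|111⟩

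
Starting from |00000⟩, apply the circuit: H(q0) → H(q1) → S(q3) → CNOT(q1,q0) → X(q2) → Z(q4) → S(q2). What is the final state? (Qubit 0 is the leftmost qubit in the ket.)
(1/2)i|00100⟩ + (1/2)i|01100⟩ + (1/2)i|10100⟩ + (1/2)i|11100⟩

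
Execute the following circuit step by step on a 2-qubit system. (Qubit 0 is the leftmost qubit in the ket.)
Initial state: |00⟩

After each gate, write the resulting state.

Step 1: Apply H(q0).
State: 1/√2|00⟩ + 1/√2|10⟩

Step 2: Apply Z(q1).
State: 1/√2|00⟩ + 1/√2|10⟩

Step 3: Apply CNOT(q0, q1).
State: 1/√2|00⟩ + 1/√2|11⟩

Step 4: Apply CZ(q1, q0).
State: 1/√2|00⟩ - 1/√2|11⟩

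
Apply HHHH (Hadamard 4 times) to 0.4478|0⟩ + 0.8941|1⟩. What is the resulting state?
0.4478|0⟩ + 0.8941|1⟩

H² = I, so an even number of Hadamards cancels: H^4 = I and the state is unchanged.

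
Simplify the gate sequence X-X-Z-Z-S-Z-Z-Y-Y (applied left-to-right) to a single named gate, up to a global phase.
S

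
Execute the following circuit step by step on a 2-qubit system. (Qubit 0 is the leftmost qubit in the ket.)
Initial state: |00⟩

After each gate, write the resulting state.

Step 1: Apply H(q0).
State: 1/√2|00⟩ + 1/√2|10⟩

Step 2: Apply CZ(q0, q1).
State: 1/√2|00⟩ + 1/√2|10⟩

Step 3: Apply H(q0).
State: |00⟩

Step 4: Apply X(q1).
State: |01⟩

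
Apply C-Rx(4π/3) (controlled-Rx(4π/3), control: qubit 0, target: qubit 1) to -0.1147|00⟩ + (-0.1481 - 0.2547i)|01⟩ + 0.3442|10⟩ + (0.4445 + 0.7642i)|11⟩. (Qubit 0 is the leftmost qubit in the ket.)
-0.1147|00⟩ + (-0.1481 - 0.2547i)|01⟩ + (0.4897 - 0.3849i)|10⟩ + (-0.2223 - 0.6802i)|11⟩

C-Rx(4π/3) leaves the control-|0⟩ kets |00⟩, |01⟩ unchanged and applies Rx(4π/3) to qubit 1 on the control-|1⟩ pair (|10⟩, |11⟩).
Rx(4π/3) = [[cos(θ/2), −i·sin(θ/2)], [−i·sin(θ/2), cos(θ/2)]]; θ = 4π/3, cos(θ/2) ≈ -0.5, sin(θ/2) ≈ 0.866025.
With a = amp(|10⟩) = 0.3442 and b = amp(|11⟩) = (0.4445 + 0.7642i):
new amp(|10⟩) = (-0.5)·a + (-0.866025i)·b = (0.4897 - 0.3849i)
new amp(|11⟩) = (-0.866025i)·a + (-0.5)·b = (-0.2223 - 0.6802i)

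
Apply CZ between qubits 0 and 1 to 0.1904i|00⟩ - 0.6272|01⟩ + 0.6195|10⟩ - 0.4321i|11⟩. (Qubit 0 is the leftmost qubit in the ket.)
0.1904i|00⟩ - 0.6272|01⟩ + 0.6195|10⟩ + 0.4321i|11⟩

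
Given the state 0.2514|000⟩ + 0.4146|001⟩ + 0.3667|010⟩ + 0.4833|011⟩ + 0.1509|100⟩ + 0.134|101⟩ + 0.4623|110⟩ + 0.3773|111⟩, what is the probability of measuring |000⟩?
0.0632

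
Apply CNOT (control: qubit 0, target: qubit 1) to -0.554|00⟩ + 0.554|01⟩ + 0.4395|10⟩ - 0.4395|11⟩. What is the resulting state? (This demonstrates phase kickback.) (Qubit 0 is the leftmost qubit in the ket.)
-0.554|00⟩ + 0.554|01⟩ - 0.4395|10⟩ + 0.4395|11⟩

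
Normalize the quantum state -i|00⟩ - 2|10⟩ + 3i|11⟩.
-0.2673i|00⟩ - 0.5345|10⟩ + 0.8018i|11⟩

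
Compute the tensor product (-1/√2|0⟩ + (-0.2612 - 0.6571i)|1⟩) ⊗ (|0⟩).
-1/√2|00⟩ + (-0.2612 - 0.6571i)|10⟩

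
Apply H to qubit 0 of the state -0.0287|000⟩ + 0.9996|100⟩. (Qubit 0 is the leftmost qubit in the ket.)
0.6865|000⟩ - 0.7271|100⟩

H on qubit 0 mixes each pair of kets that differ only in qubit 0: amplitudes (a, b) of (|…0…⟩, |…1…⟩) become ((a + b)/√2, (a − b)/√2). Kets absent from the input have amplitude 0.
(|000⟩, |100⟩): (a, b) = (-0.0287, 0.9996) → (0.6865, -0.7271)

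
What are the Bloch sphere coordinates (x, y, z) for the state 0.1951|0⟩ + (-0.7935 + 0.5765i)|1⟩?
(-0.3096, 0.225, -0.9239)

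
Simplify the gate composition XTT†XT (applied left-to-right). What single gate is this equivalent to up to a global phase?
T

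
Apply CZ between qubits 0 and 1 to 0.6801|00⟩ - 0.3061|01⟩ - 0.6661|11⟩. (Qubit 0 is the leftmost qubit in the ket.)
0.6801|00⟩ - 0.3061|01⟩ + 0.6661|11⟩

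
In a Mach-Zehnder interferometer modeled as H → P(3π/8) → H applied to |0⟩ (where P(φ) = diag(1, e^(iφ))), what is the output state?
(0.6913 + 0.4619i)|0⟩ + (0.3087 - 0.4619i)|1⟩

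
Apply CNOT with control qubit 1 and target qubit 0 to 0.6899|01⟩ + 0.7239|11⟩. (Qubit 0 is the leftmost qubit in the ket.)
0.7239|01⟩ + 0.6899|11⟩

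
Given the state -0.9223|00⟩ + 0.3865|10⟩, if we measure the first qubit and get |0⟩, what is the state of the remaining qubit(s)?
-|0⟩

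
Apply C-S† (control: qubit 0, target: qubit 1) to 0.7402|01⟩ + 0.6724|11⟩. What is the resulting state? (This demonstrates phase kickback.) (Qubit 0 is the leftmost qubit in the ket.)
0.7402|01⟩ - 0.6724i|11⟩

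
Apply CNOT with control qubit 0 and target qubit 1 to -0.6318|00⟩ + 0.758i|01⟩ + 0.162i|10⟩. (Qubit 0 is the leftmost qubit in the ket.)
-0.6318|00⟩ + 0.758i|01⟩ + 0.162i|11⟩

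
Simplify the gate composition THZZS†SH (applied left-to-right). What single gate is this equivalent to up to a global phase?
T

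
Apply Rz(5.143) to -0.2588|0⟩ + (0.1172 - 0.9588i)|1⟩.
(0.2179 + 0.1397i)|0⟩ + (0.4188 + 0.8704i)|1⟩

Rz(5.143) = [[e^(−iθ/2), 0], [0, e^(iθ/2)]] with e^(±iθ/2) = cos(θ/2) ± i·sin(θ/2); θ = 5.143, cos(θ/2) ≈ -0.841851, sin(θ/2) ≈ 0.53971.
With a = amp(|0⟩) = -0.2588 and b = amp(|1⟩) = (0.1172 - 0.9588i):
new amp(|0⟩) = (-0.841851 - 0.53971i)·a = (0.2179 + 0.1397i)
new amp(|1⟩) = (-0.841851 + 0.53971i)·b = (0.4188 + 0.8704i)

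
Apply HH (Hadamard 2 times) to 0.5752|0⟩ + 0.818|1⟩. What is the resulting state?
0.5752|0⟩ + 0.818|1⟩

H² = I, so an even number of Hadamards cancels: H^2 = I and the state is unchanged.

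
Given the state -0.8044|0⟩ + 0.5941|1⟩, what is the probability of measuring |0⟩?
0.6471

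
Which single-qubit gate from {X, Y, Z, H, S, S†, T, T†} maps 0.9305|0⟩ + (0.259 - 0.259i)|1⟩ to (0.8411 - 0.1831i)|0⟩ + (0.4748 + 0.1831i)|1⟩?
H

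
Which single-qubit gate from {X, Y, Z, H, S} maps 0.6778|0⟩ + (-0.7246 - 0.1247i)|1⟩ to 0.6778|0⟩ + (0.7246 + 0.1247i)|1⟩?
Z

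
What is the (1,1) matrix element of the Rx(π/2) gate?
1/√2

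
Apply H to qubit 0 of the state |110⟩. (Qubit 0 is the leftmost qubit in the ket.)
1/√2|010⟩ - 1/√2|110⟩

H on qubit 0 mixes each pair of kets that differ only in qubit 0: amplitudes (a, b) of (|…0…⟩, |…1…⟩) become ((a + b)/√2, (a − b)/√2). Kets absent from the input have amplitude 0.
(|010⟩, |110⟩): (a, b) = (0, 1) → (1/√2, -1/√2)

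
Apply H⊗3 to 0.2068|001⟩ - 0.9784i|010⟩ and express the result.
(0.07311 - 0.3459i)|000⟩ + (-0.07311 - 0.3459i)|001⟩ + (0.07311 + 0.3459i)|010⟩ + (-0.07311 + 0.3459i)|011⟩ + (0.07311 - 0.3459i)|100⟩ + (-0.07311 - 0.3459i)|101⟩ + (0.07311 + 0.3459i)|110⟩ + (-0.07311 + 0.3459i)|111⟩

H⊗3 gives amp(|y⟩) = (1/2√2) Σ_x (−1)^(x·y) amp(|x⟩), where x·y is the number of positions in which both x and y have a 1.
|000⟩: (0.2068 - 0.9784i)/(2√2) = (0.07311 - 0.3459i)
|001⟩: (-0.2068 - 0.9784i)/(2√2) = (-0.07311 - 0.3459i)
|010⟩: (0.2068 + 0.9784i)/(2√2) = (0.07311 + 0.3459i)
|011⟩: (-0.2068 + 0.9784i)/(2√2) = (-0.07311 + 0.3459i)
|100⟩: (0.2068 - 0.9784i)/(2√2) = (0.07311 - 0.3459i)
|101⟩: (-0.2068 - 0.9784i)/(2√2) = (-0.07311 - 0.3459i)
|110⟩: (0.2068 + 0.9784i)/(2√2) = (0.07311 + 0.3459i)
|111⟩: (-0.2068 + 0.9784i)/(2√2) = (-0.07311 + 0.3459i)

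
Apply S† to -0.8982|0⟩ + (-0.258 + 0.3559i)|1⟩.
-0.8982|0⟩ + (0.3559 + 0.258i)|1⟩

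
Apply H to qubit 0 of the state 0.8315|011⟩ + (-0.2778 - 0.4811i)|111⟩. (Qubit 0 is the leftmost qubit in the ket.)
(0.3915 - 0.3402i)|011⟩ + (0.7844 + 0.3402i)|111⟩

H on qubit 0 mixes each pair of kets that differ only in qubit 0: amplitudes (a, b) of (|…0…⟩, |…1…⟩) become ((a + b)/√2, (a − b)/√2). Kets absent from the input have amplitude 0.
(|011⟩, |111⟩): (a, b) = (0.8315, (-0.2778 - 0.4811i)) → ((0.3915 - 0.3402i), (0.7844 + 0.3402i))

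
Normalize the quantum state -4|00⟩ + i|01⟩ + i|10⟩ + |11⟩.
-0.9177|00⟩ + 0.2294i|01⟩ + 0.2294i|10⟩ + 0.2294|11⟩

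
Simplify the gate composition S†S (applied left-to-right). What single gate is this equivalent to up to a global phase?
I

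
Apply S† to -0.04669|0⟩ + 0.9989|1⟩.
-0.04669|0⟩ - 0.9989i|1⟩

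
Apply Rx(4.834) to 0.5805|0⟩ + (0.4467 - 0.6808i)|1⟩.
(-0.8859 - 0.2961i)|0⟩ + (-0.3345 + 0.125i)|1⟩

Rx(4.834) = [[cos(θ/2), −i·sin(θ/2)], [−i·sin(θ/2), cos(θ/2)]]; θ = 4.834, cos(θ/2) ≈ -0.748769, sin(θ/2) ≈ 0.66283.
With a = amp(|0⟩) = 0.5805 and b = amp(|1⟩) = (0.4467 - 0.6808i):
new amp(|0⟩) = (-0.748769)·a + (-0.66283i)·b = (-0.8859 - 0.2961i)
new amp(|1⟩) = (-0.66283i)·a + (-0.748769)·b = (-0.3345 + 0.125i)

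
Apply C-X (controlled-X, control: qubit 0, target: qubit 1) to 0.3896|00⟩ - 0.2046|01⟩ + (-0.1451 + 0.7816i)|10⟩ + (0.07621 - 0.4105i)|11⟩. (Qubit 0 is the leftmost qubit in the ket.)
0.3896|00⟩ - 0.2046|01⟩ + (0.07621 - 0.4105i)|10⟩ + (-0.1451 + 0.7816i)|11⟩

C-X leaves the control-|0⟩ kets |00⟩, |01⟩ unchanged and applies X to qubit 1 on the control-|1⟩ pair (|10⟩, |11⟩).
X = [[0, 1], [1, 0]].
With a = amp(|10⟩) = (-0.1451 + 0.7816i) and b = amp(|11⟩) = (0.07621 - 0.4105i):
new amp(|10⟩) = (1)·b = (0.07621 - 0.4105i)
new amp(|11⟩) = (1)·a = (-0.1451 + 0.7816i)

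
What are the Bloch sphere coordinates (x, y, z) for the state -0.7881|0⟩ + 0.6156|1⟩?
(-0.9703, 0, 0.2421)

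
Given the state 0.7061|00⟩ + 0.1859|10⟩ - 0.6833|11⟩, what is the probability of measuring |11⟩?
0.4669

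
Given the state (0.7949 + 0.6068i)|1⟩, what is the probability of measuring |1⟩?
1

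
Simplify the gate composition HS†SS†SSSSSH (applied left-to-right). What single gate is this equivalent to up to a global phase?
I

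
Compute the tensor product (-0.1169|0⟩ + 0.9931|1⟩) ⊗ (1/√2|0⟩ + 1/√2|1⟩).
-0.08266|00⟩ - 0.08266|01⟩ + 0.7022|10⟩ + 0.7022|11⟩

amp(|b₁b₂…⟩) = product of the factor amplitudes for bits b₁, b₂, …; only kets whose every factor amplitude is nonzero survive.
|00⟩: (-0.1169)(1/√2) = -0.08266
|01⟩: (-0.1169)(1/√2) = -0.08266
|10⟩: (0.9931)(1/√2) = 0.7022
|11⟩: (0.9931)(1/√2) = 0.7022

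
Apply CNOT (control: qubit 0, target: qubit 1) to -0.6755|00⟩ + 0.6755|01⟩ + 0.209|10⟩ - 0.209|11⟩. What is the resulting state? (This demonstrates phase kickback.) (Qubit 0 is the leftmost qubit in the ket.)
-0.6755|00⟩ + 0.6755|01⟩ - 0.209|10⟩ + 0.209|11⟩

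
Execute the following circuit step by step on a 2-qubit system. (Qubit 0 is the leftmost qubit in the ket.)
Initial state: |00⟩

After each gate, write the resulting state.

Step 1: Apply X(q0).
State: |10⟩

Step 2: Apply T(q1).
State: |10⟩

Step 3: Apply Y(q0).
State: -i|00⟩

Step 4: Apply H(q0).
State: -(1/√2)i|00⟩ - (1/√2)i|10⟩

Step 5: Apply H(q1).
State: -(1/2)i|00⟩ - (1/2)i|01⟩ - (1/2)i|10⟩ - (1/2)i|11⟩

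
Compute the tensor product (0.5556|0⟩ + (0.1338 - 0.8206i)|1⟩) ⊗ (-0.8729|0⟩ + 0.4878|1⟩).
-0.485|00⟩ + 0.271|01⟩ + (-0.1168 + 0.7163i)|10⟩ + (0.06527 - 0.4003i)|11⟩

amp(|b₁b₂…⟩) = product of the factor amplitudes for bits b₁, b₂, …; only kets whose every factor amplitude is nonzero survive.
|00⟩: (0.5556)(-0.8729) = -0.485
|01⟩: (0.5556)(0.4878) = 0.271
|10⟩: (0.1338 - 0.8206i)(-0.8729) = (-0.1168 + 0.7163i)
|11⟩: (0.1338 - 0.8206i)(0.4878) = (0.06527 - 0.4003i)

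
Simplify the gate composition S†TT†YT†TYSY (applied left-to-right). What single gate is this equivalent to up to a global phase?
Y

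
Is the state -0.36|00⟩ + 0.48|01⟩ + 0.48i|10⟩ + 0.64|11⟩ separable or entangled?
Entangled

Writing the state as a|00⟩ + b|01⟩ + c|10⟩ + d|11⟩, it is a product state iff ad − bc = 0.
Here (a, b, c, d) = (-0.36, 0.48, 0.48i, 0.64): ad − bc = (-0.36)(0.64) − (0.48)(0.48i) = (-0.2304 - 0.2304i) ≠ 0, so the state is entangled.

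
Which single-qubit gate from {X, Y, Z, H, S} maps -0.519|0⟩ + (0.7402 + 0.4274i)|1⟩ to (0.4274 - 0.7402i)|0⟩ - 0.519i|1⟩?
Y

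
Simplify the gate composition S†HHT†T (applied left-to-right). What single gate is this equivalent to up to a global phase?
S†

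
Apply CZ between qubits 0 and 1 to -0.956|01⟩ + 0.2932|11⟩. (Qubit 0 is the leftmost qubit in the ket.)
-0.956|01⟩ - 0.2932|11⟩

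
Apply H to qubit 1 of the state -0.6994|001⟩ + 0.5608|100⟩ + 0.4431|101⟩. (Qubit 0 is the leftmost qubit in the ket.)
-0.4946|001⟩ - 0.4946|011⟩ + 0.3965|100⟩ + 0.3133|101⟩ + 0.3965|110⟩ + 0.3133|111⟩

H on qubit 1 mixes each pair of kets that differ only in qubit 1: amplitudes (a, b) of (|…0…⟩, |…1…⟩) become ((a + b)/√2, (a − b)/√2). Kets absent from the input have amplitude 0.
(|001⟩, |011⟩): (a, b) = (-0.6994, 0) → (-0.4946, -0.4946)
(|100⟩, |110⟩): (a, b) = (0.5608, 0) → (0.3965, 0.3965)
(|101⟩, |111⟩): (a, b) = (0.4431, 0) → (0.3133, 0.3133)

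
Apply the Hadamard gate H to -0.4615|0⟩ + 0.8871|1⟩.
0.3009|0⟩ - 0.9536|1⟩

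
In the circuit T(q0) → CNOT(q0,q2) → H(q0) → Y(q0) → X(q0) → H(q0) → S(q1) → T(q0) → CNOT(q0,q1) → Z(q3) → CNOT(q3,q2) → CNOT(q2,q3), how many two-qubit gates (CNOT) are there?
4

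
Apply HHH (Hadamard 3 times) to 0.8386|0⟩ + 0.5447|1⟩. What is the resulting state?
0.9781|0⟩ + 0.2078|1⟩

H² = I, so H^3 = H: a single Hadamard. With (a, b) = (0.8386, 0.5447), H gives ((a + b)/√2, (a − b)/√2) = (0.9781, 0.2078).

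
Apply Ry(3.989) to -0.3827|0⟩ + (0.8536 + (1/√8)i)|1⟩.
(-0.6208 - 0.3223i)|0⟩ + (-0.6998 - 0.1454i)|1⟩

Ry(3.989) = [[cos(θ/2), −sin(θ/2)], [sin(θ/2), cos(θ/2)]]; θ = 3.989, cos(θ/2) ≈ -0.411139, sin(θ/2) ≈ 0.911572.
With a = amp(|0⟩) = -0.3827 and b = amp(|1⟩) = (0.8536 + (1/√8)i):
new amp(|0⟩) = (-0.411139)·a + (-0.911572)·b = (-0.6208 - 0.3223i)
new amp(|1⟩) = (0.911572)·a + (-0.411139)·b = (-0.6998 - 0.1454i)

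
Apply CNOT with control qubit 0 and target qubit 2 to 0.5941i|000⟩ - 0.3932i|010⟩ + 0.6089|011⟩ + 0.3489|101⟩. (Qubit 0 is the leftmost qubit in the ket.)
0.5941i|000⟩ - 0.3932i|010⟩ + 0.6089|011⟩ + 0.3489|100⟩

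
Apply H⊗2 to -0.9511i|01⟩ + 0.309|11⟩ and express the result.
(0.1545 - 0.4756i)|00⟩ + (-0.1545 + 0.4756i)|01⟩ + (-0.1545 - 0.4756i)|10⟩ + (0.1545 + 0.4756i)|11⟩

H⊗2 gives amp(|y⟩) = (1/2) Σ_x (−1)^(x·y) amp(|x⟩), where x·y is the number of positions in which both x and y have a 1.
|00⟩: (-0.9511i + 0.309)/2 = (0.1545 - 0.4756i)
|01⟩: (0.9511i - 0.309)/2 = (-0.1545 + 0.4756i)
|10⟩: (-0.9511i - 0.309)/2 = (-0.1545 - 0.4756i)
|11⟩: (0.9511i + 0.309)/2 = (0.1545 + 0.4756i)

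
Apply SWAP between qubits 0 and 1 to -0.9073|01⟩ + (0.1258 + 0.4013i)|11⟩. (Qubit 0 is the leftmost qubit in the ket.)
-0.9073|10⟩ + (0.1258 + 0.4013i)|11⟩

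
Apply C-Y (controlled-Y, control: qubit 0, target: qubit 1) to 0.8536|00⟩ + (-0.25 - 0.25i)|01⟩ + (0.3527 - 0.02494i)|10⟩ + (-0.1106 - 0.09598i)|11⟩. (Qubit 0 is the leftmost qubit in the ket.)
0.8536|00⟩ + (-0.25 - 0.25i)|01⟩ + (-0.09598 + 0.1106i)|10⟩ + (0.02494 + 0.3527i)|11⟩

C-Y leaves the control-|0⟩ kets |00⟩, |01⟩ unchanged and applies Y to qubit 1 on the control-|1⟩ pair (|10⟩, |11⟩).
Y = [[0, -i], [i, 0]].
With a = amp(|10⟩) = (0.3527 - 0.02494i) and b = amp(|11⟩) = (-0.1106 - 0.09598i):
new amp(|10⟩) = (-i)·b = (-0.09598 + 0.1106i)
new amp(|11⟩) = (i)·a = (0.02494 + 0.3527i)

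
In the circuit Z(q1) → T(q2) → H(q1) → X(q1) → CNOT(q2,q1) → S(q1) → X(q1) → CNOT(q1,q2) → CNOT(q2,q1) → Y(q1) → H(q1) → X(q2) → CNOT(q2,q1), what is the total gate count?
13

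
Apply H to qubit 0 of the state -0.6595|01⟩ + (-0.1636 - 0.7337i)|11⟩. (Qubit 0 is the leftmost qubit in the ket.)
(-0.582 - 0.5188i)|01⟩ + (-0.3507 + 0.5188i)|11⟩

H on qubit 0 mixes each pair of kets that differ only in qubit 0: amplitudes (a, b) of (|…0…⟩, |…1…⟩) become ((a + b)/√2, (a − b)/√2). Kets absent from the input have amplitude 0.
(|01⟩, |11⟩): (a, b) = (-0.6595, (-0.1636 - 0.7337i)) → ((-0.582 - 0.5188i), (-0.3507 + 0.5188i))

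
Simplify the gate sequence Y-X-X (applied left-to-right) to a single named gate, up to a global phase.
Y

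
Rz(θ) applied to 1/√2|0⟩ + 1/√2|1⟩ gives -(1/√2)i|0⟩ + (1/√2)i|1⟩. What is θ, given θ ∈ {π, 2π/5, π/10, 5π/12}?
π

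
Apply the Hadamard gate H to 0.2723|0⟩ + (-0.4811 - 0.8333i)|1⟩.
(-0.1476 - 0.5892i)|0⟩ + (0.5327 + 0.5892i)|1⟩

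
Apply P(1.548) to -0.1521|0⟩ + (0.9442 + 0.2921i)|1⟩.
-0.1521|0⟩ + (-0.2705 + 0.9506i)|1⟩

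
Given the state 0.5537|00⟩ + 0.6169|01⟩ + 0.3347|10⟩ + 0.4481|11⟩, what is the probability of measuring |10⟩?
0.112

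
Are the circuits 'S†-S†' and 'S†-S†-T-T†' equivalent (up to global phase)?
Yes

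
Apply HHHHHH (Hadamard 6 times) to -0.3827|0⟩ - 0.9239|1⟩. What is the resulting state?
-0.3827|0⟩ - 0.9239|1⟩

H² = I, so an even number of Hadamards cancels: H^6 = I and the state is unchanged.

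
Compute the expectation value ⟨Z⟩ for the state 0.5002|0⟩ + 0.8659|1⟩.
-0.4996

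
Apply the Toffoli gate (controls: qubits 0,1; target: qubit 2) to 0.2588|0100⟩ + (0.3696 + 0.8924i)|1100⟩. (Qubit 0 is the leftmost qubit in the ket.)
0.2588|0100⟩ + (0.3696 + 0.8924i)|1110⟩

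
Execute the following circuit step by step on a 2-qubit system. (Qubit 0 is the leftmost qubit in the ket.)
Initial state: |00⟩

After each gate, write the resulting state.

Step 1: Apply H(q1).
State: 1/√2|00⟩ + 1/√2|01⟩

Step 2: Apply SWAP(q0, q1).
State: 1/√2|00⟩ + 1/√2|10⟩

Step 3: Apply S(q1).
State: 1/√2|00⟩ + 1/√2|10⟩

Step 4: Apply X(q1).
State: 1/√2|01⟩ + 1/√2|11⟩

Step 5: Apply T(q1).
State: (1/2 + (1/2)i)|01⟩ + (1/2 + (1/2)i)|11⟩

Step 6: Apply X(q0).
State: (1/2 + (1/2)i)|01⟩ + (1/2 + (1/2)i)|11⟩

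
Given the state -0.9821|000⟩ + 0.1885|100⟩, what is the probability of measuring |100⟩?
0.03553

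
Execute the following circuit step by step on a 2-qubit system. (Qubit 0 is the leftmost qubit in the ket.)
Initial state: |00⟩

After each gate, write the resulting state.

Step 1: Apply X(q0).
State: |10⟩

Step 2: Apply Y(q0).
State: -i|00⟩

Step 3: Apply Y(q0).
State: |10⟩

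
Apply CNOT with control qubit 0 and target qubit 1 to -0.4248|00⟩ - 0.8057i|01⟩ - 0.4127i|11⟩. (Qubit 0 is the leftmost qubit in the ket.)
-0.4248|00⟩ - 0.8057i|01⟩ - 0.4127i|10⟩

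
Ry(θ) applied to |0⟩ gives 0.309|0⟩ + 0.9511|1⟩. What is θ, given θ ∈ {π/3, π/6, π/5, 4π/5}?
4π/5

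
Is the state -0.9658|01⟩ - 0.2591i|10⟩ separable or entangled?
Entangled

Writing the state as a|00⟩ + b|01⟩ + c|10⟩ + d|11⟩, it is a product state iff ad − bc = 0.
Here (a, b, c, d) = (0, -0.9658, -0.2591i, 0): ad − bc = (0)(0) − (-0.9658)(-0.2591i) = -0.2502i ≠ 0, so the state is entangled.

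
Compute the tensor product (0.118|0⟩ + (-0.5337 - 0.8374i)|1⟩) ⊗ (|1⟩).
0.118|01⟩ + (-0.5337 - 0.8374i)|11⟩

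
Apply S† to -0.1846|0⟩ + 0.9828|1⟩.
-0.1846|0⟩ - 0.9828i|1⟩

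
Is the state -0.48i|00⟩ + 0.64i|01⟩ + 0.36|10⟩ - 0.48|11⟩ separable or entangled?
Separable

Writing the state as a|00⟩ + b|01⟩ + c|10⟩ + d|11⟩, it is a product state iff ad − bc = 0.
Here (a, b, c, d) = (-0.48i, 0.64i, 0.36, -0.48): ad − bc = (-0.48i)(-0.48) − (0.64i)(0.36) = 0, so the state is separable.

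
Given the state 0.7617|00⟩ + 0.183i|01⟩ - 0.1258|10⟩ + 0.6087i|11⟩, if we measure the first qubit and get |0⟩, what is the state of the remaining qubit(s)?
0.9723|0⟩ + 0.2336i|1⟩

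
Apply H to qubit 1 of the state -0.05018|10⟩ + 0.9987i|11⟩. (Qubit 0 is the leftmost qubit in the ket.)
(-0.03548 + 0.7062i)|10⟩ + (-0.03548 - 0.7062i)|11⟩

H on qubit 1 mixes each pair of kets that differ only in qubit 1: amplitudes (a, b) of (|…0…⟩, |…1…⟩) become ((a + b)/√2, (a − b)/√2). Kets absent from the input have amplitude 0.
(|10⟩, |11⟩): (a, b) = (-0.05018, 0.9987i) → ((-0.03548 + 0.7062i), (-0.03548 - 0.7062i))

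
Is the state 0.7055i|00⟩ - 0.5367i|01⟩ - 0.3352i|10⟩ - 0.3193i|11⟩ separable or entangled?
Entangled

Writing the state as a|00⟩ + b|01⟩ + c|10⟩ + d|11⟩, it is a product state iff ad − bc = 0.
Here (a, b, c, d) = (0.7055i, -0.5367i, -0.3352i, -0.3193i): ad − bc = (0.7055i)(-0.3193i) − (-0.5367i)(-0.3352i) = 0.4052 ≠ 0, so the state is entangled.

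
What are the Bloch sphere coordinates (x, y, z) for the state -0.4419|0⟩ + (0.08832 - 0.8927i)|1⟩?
(-0.07806, 0.789, -0.6094)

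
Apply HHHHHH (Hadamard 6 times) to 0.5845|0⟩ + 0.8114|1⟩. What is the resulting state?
0.5845|0⟩ + 0.8114|1⟩

H² = I, so an even number of Hadamards cancels: H^6 = I and the state is unchanged.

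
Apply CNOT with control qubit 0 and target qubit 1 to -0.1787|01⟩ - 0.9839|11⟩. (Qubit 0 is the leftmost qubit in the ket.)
-0.1787|01⟩ - 0.9839|10⟩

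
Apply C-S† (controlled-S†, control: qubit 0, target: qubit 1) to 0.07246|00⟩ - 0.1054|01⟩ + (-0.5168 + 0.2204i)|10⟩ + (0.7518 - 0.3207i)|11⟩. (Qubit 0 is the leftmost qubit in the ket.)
0.07246|00⟩ - 0.1054|01⟩ + (-0.5168 + 0.2204i)|10⟩ + (-0.3207 - 0.7518i)|11⟩

C-S† leaves the control-|0⟩ kets |00⟩, |01⟩ unchanged and applies S† to qubit 1 on the control-|1⟩ pair (|10⟩, |11⟩).
S† = [[1, 0], [0, -i]].
With a = amp(|10⟩) = (-0.5168 + 0.2204i) and b = amp(|11⟩) = (0.7518 - 0.3207i):
new amp(|10⟩) = (1)·a = (-0.5168 + 0.2204i)
new amp(|11⟩) = (-i)·b = (-0.3207 - 0.7518i)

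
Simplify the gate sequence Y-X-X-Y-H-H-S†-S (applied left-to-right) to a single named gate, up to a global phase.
I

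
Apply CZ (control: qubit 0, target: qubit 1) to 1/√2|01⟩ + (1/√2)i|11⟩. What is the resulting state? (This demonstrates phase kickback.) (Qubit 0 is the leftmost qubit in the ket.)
1/√2|01⟩ - (1/√2)i|11⟩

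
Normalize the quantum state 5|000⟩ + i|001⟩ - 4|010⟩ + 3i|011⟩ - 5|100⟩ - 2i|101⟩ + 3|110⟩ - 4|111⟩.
0.488|000⟩ + 0.09759i|001⟩ - 0.3904|010⟩ + 0.2928i|011⟩ - 0.488|100⟩ - 0.1952i|101⟩ + 0.2928|110⟩ - 0.3904|111⟩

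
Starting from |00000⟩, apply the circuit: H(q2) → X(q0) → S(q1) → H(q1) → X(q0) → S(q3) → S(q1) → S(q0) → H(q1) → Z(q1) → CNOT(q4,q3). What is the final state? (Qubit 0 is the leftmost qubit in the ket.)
(1/√8 + (1/√8)i)|00000⟩ + (1/√8 + (1/√8)i)|00100⟩ + (-1/√8 + (1/√8)i)|01000⟩ + (-1/√8 + (1/√8)i)|01100⟩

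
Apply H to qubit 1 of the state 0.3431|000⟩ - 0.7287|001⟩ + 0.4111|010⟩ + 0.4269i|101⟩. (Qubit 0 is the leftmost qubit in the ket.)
0.5333|000⟩ - 0.5153|001⟩ - 0.04808|010⟩ - 0.5153|011⟩ + 0.3019i|101⟩ + 0.3019i|111⟩

H on qubit 1 mixes each pair of kets that differ only in qubit 1: amplitudes (a, b) of (|…0…⟩, |…1…⟩) become ((a + b)/√2, (a − b)/√2). Kets absent from the input have amplitude 0.
(|000⟩, |010⟩): (a, b) = (0.3431, 0.4111) → (0.5333, -0.04808)
(|001⟩, |011⟩): (a, b) = (-0.7287, 0) → (-0.5153, -0.5153)
(|101⟩, |111⟩): (a, b) = (0.4269i, 0) → (0.3019i, 0.3019i)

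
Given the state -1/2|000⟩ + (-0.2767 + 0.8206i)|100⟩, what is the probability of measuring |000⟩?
1/4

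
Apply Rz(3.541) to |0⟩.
(-0.1984 - 0.9801i)|0⟩

Rz(3.541) = [[e^(−iθ/2), 0], [0, e^(iθ/2)]] with e^(±iθ/2) = cos(θ/2) ± i·sin(θ/2); θ = 3.541, cos(θ/2) ≈ -0.198379, sin(θ/2) ≈ 0.980125.
With a = amp(|0⟩) = 1 and b = amp(|1⟩) = 0:
new amp(|0⟩) = (-0.198379 - 0.980125i)·a = (-0.1984 - 0.9801i)
new amp(|1⟩) = (-0.198379 + 0.980125i)·b = 0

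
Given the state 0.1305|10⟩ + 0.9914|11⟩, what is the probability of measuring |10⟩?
0.01703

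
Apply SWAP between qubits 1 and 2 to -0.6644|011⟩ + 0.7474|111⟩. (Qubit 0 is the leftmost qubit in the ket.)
-0.6644|011⟩ + 0.7474|111⟩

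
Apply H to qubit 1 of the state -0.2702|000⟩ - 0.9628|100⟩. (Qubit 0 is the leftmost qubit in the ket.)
-0.1911|000⟩ - 0.1911|010⟩ - 0.6808|100⟩ - 0.6808|110⟩

H on qubit 1 mixes each pair of kets that differ only in qubit 1: amplitudes (a, b) of (|…0…⟩, |…1…⟩) become ((a + b)/√2, (a − b)/√2). Kets absent from the input have amplitude 0.
(|000⟩, |010⟩): (a, b) = (-0.2702, 0) → (-0.1911, -0.1911)
(|100⟩, |110⟩): (a, b) = (-0.9628, 0) → (-0.6808, -0.6808)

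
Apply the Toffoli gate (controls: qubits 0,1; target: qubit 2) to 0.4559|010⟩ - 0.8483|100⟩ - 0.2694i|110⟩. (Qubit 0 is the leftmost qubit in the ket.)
0.4559|010⟩ - 0.8483|100⟩ - 0.2694i|111⟩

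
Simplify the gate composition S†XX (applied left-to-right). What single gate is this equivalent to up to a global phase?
S†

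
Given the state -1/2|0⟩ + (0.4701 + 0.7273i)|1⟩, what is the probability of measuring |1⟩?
0.75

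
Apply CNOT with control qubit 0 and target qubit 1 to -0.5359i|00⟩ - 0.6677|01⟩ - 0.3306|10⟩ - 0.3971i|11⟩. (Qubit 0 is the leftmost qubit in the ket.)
-0.5359i|00⟩ - 0.6677|01⟩ - 0.3971i|10⟩ - 0.3306|11⟩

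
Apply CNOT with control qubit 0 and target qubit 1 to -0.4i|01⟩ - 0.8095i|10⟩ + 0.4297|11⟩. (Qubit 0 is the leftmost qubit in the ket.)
-0.4i|01⟩ + 0.4297|10⟩ - 0.8095i|11⟩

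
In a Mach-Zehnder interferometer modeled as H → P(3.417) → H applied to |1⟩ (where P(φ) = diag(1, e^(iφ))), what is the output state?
(0.9812 + 0.136i)|0⟩ + (0.01884 - 0.136i)|1⟩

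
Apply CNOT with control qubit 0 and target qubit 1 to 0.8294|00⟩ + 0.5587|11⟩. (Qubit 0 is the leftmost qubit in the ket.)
0.8294|00⟩ + 0.5587|10⟩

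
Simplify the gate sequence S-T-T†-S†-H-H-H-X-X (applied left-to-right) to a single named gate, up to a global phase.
H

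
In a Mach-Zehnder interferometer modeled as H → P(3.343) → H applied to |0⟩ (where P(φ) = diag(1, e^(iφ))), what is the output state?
(0.01011 - 0.1i)|0⟩ + (0.9899 + 0.1i)|1⟩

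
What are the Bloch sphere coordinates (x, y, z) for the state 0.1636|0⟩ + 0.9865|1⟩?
(0.3228, 0, -0.9464)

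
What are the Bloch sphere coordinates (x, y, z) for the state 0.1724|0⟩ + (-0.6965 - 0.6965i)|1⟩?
(-0.2402, -0.2402, -0.9405)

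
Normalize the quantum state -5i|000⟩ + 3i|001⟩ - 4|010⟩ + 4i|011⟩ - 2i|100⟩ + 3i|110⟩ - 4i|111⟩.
-0.513i|000⟩ + 0.3078i|001⟩ - 0.4104|010⟩ + 0.4104i|011⟩ - 0.2052i|100⟩ + 0.3078i|110⟩ - 0.4104i|111⟩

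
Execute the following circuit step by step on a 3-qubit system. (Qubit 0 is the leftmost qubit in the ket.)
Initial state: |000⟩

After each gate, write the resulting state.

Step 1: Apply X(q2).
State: |001⟩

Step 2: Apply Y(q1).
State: i|011⟩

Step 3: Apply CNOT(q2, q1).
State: i|001⟩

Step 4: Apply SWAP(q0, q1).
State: i|001⟩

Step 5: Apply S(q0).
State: i|001⟩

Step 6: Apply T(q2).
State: (-1/√2 + (1/√2)i)|001⟩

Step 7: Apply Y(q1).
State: (-1/√2 - (1/√2)i)|011⟩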